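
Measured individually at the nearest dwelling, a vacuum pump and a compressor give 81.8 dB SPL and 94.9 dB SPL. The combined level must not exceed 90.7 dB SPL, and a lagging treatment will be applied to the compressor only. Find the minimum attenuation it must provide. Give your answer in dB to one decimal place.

4.8 dB

The untreated sources together contribute 10^(81.8/10) = 1.514e+08, i.e. 81.80 dB SPL.
To meet 90.7 dB SPL overall, the treated compressor may contribute at most 10^(90.7/10) − 1.514e+08 = 1.024e+09, i.e. 90.10 dB SPL.
Required insertion loss = 94.9 − 90.10 = 4.80 dB.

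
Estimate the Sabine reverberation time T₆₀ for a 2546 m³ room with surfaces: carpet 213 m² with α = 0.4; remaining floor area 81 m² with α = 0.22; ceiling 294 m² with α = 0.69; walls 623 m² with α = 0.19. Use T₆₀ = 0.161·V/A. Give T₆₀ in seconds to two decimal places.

Total absorption A = 213·0.4 + 81·0.22 + 294·0.69 + 623·0.19 = 424.25 m² sabins.
T₆₀ = 0.161 × 2546 / 424.25 = 0.966 s.

0.97 s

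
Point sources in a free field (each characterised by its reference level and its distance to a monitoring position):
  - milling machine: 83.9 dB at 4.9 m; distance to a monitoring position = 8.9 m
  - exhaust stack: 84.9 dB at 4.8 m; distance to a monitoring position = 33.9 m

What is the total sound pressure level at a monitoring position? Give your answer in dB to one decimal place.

First find each source's level at the receiver (point-source: −20·log₁₀(r/r_ref)), then combine on an intensity basis.
milling machine: 83.9 − 20·log₁₀(8.9/4.9) = 83.9 − 5.18 = 78.72 dB.
exhaust stack: 84.9 − 20·log₁₀(33.9/4.8) = 84.9 − 16.98 = 67.92 dB.
Σ 10^(L/10) = 8.060e+07 → L_total = 10·log₁₀(8.060e+07) = 79.06 dB.

79.1 dB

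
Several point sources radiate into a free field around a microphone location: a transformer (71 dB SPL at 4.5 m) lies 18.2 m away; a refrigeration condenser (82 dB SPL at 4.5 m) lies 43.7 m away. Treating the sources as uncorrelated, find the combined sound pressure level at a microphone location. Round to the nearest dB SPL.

64 dB SPL

First find each source's level at the receiver (point-source: −20·log₁₀(r/r_ref)), then combine on an intensity basis.
transformer: 71 − 20·log₁₀(18.2/4.5) = 71 − 12.14 = 58.86 dB SPL.
refrigeration condenser: 82 − 20·log₁₀(43.7/4.5) = 82 − 19.75 = 62.25 dB SPL.
Σ 10^(L/10) = 2.450e+06 → L_total = 10·log₁₀(2.450e+06) = 63.89 dB SPL.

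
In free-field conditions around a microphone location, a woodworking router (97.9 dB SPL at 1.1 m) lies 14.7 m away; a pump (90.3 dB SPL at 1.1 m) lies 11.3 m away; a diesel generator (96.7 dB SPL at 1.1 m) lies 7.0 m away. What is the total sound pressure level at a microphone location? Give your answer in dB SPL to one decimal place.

Apply inverse-square spreading to bring every level to the receiver, then sum 10^(L/10).
woodworking router: 97.9 − 20·log₁₀(14.7/1.1) = 97.9 − 22.52 = 75.38 dB SPL.
pump: 90.3 − 20·log₁₀(11.3/1.1) = 90.3 − 20.23 = 70.07 dB SPL.
diesel generator: 96.7 − 20·log₁₀(7.0/1.1) = 96.7 − 16.07 = 80.63 dB SPL.
Σ 10^(L/10) = 1.602e+08 → L_total = 10·log₁₀(1.602e+08) = 82.05 dB SPL.

82.0 dB SPL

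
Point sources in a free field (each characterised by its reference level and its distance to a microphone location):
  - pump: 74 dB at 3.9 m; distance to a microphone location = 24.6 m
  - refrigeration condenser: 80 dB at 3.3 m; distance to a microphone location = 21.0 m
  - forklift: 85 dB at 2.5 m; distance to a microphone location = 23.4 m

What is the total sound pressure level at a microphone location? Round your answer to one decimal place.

68.3 dB

Apply inverse-square spreading to bring every level to the receiver, then sum 10^(L/10).
pump: 74 − 20·log₁₀(24.6/3.9) = 74 − 16.00 = 58.00 dB.
refrigeration condenser: 80 − 20·log₁₀(21.0/3.3) = 80 − 16.07 = 63.93 dB.
forklift: 85 − 20·log₁₀(23.4/2.5) = 85 − 19.43 = 65.57 dB.
Σ 10^(L/10) = 6.710e+06 → L_total = 10·log₁₀(6.710e+06) = 68.27 dB.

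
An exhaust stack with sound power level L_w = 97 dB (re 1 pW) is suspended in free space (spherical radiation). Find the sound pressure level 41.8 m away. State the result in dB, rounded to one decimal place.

The power spreads over a sphere of area 4π·r², so L_p = L_w − 10·log₁₀(4π·r²).
4π·r² = 2.196e+04 m², 10·log₁₀ of that is 43.416 dB.
L_p = 97 − 43.416 = 53.58 dB.

53.6 dB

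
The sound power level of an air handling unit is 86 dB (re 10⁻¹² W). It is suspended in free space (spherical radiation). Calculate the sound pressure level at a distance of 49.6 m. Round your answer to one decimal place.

Free-field spherical radiation: L_p = L_w − 10·log₁₀(4π·r²), r = 49.6 m.
4π·r² = 3.092e+04 m², 10·log₁₀ of that is 44.902 dB.
L_p = 86 − 44.902 = 41.10 dB.

41.1 dB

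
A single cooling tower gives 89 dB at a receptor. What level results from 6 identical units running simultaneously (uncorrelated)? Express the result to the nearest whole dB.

97 dB

N identical incoherent sources raise the level by 10·log₁₀ N.
L_total = 89 + 10·log₁₀(6) = 89 + 7.782 = 96.78 dB.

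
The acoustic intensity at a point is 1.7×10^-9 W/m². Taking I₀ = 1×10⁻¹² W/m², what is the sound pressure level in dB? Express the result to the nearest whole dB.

32 dB

I/I₀ = 1.7×10^-9/10⁻¹² = 1.7×10^3, and L = 10·log₁₀(I/I₀).
L = 10·(0.2304 + 3) = 32.30 dB.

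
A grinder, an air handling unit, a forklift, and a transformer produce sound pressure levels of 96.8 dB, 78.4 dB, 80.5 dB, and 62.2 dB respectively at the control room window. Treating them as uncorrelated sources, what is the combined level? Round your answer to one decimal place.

97.0 dB

For uncorrelated sources the intensities add, so convert each level to linear form, sum, and take 10·log₁₀ of the total.
Σ 10^(L/10) = 10^(96.8/10) + 10^(78.4/10) + 10^(80.5/10) + 10^(62.2/10) = 4.969e+09.
L_total = 10·log₁₀(4.969e+09) = 96.96 dB.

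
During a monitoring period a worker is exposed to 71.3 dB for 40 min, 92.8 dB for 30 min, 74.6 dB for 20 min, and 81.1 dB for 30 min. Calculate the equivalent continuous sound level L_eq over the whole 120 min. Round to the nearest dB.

L_eq = 10·log₁₀[(1/T)·Σ tᵢ·10^(Lᵢ/10)] with T = 120 min.
Σ tᵢ·10^(Lᵢ/10) = 40·10^(71.3/10) + 30·10^(92.8/10) + 20·10^(74.6/10) + 30·10^(81.1/10) = 6.214e+10.
L_eq = 10·log₁₀(6.214e+10/120) = 87.14 dB.

87 dB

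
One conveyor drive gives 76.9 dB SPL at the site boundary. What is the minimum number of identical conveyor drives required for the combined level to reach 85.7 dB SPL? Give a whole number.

8

N identical sources give L₁ + 10·log₁₀ N, so require 10·log₁₀ N ≥ 85.7 − 76.9 = 8.8 dB.
N ≥ 10^(8.8/10) = 7.586, so N = 8.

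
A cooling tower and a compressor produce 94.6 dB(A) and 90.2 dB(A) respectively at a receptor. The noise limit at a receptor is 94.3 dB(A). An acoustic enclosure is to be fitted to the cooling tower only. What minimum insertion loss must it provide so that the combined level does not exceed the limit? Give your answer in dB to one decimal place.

2.4 dB

The untreated sources together contribute 10^(90.2/10) = 1.047e+09, i.e. 90.20 dB(A).
The limit corresponds to 10^(94.3/10) = 2.692e+09; subtracting the fixed part leaves 1.644e+09 for the cooling tower, i.e. 92.16 dB(A).
Required insertion loss = 94.6 − 92.16 = 2.44 dB.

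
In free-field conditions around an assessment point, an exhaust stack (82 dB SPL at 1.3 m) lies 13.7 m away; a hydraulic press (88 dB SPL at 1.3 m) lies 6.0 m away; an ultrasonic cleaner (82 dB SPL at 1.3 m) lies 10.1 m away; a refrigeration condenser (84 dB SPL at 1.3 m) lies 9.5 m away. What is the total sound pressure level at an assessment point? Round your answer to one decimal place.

Apply inverse-square spreading to bring every level to the receiver, then sum 10^(L/10).
exhaust stack: 82 − 20·log₁₀(13.7/1.3) = 82 − 20.46 = 61.54 dB SPL.
hydraulic press: 88 − 20·log₁₀(6.0/1.3) = 88 − 13.28 = 74.72 dB SPL.
ultrasonic cleaner: 82 − 20·log₁₀(10.1/1.3) = 82 − 17.81 = 64.19 dB SPL.
refrigeration condenser: 84 − 20·log₁₀(9.5/1.3) = 84 − 17.28 = 66.72 dB SPL.
Σ 10^(L/10) = 3.838e+07 → L_total = 10·log₁₀(3.838e+07) = 75.84 dB SPL.

75.8 dB SPL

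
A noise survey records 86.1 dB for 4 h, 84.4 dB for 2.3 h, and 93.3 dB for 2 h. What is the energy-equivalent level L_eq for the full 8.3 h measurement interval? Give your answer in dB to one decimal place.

L_eq = 10·log₁₀[(1/T)·Σ tᵢ·10^(Lᵢ/10)] with T = 8.3 h.
Σ tᵢ·10^(Lᵢ/10) = 4·10^(86.1/10) + 2.3·10^(84.4/10) + 2·10^(93.3/10) = 6.539e+09.
L_eq = 10·log₁₀(6.539e+09/8.3) = 88.96 dB.

89.0 dB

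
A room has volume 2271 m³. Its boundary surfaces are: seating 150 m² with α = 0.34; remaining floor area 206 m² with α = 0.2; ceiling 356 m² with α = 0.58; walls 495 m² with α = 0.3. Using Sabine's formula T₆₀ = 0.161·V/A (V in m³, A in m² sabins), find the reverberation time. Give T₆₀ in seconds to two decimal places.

Summing Sᵢαᵢ: 150·0.34 + 206·0.2 + 356·0.58 + 495·0.3 = 447.18 m².
T₆₀ = 0.161·V/A = 0.161·2271/447.18 = 0.818 s.

0.82 s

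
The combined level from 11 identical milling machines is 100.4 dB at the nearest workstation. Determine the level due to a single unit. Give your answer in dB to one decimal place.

90.0 dB

11 equal contributions raise the level by 10·log₁₀ 11 = 10.414 dB, so each unit alone gives 100.4 − 10.414.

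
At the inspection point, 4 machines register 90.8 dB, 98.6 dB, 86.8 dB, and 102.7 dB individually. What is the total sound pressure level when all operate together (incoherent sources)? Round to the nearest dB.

104 dB

For uncorrelated sources the intensities add, so convert each level to linear form, sum, and take 10·log₁₀ of the total.
Σ 10^(L/10) = 10^(90.8/10) + 10^(98.6/10) + 10^(86.8/10) + 10^(102.7/10) = 2.755e+10.
L_total = 10·log₁₀(2.755e+10) = 104.40 dB.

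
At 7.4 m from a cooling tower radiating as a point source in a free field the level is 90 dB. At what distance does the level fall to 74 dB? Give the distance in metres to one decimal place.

The 16.0 dB drop corresponds to a distance ratio of 10^(16.0/20) for a point source.
r₂ = 7.4·10^((90−74)/20) = 7.4·10^(16.0/20) = 46.69 m.

46.7 m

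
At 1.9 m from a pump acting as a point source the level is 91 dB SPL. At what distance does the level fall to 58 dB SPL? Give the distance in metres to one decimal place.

For a point source L₁ − L₂ = 20·log₁₀(r₂/r₁), so r₂ = r₁·10^((L₁−L₂)/20).
r₂ = 1.9·10^((91−58)/20) = 1.9·10^(33.0/20) = 84.87 m.

84.9 m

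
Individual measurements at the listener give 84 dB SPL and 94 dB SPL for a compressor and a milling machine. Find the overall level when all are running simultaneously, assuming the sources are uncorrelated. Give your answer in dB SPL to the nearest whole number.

94 dB SPL

For uncorrelated sources the intensities add, so convert each level to linear form, sum, and take 10·log₁₀ of the total.
Σ 10^(L/10) = 10^(84/10) + 10^(94/10) = 2.763e+09.
L_total = 10·log₁₀(2.763e+09) = 94.41 dB SPL.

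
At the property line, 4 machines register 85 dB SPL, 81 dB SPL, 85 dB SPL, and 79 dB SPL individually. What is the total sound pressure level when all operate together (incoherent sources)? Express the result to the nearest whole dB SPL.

For uncorrelated sources the intensities add, so convert each level to linear form, sum, and take 10·log₁₀ of the total.
Σ 10^(L/10) = 10^(85/10) + 10^(81/10) + 10^(85/10) + 10^(79/10) = 8.378e+08.
L_total = 10·log₁₀(8.378e+08) = 89.23 dB SPL.

89 dB SPL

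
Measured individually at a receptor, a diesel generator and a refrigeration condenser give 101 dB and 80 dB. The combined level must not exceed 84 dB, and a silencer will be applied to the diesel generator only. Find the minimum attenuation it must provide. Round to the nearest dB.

19 dB

Fixed contribution from the other source: Σ 10^(L/10) = 10^(80/10) = 1.000e+08 (80.00 dB).
To meet 84 dB overall, the treated diesel generator may contribute at most 10^(84/10) − 1.000e+08 = 1.512e+08, i.e. 81.80 dB.
Required insertion loss = 101 − 81.80 = 19.20 dB.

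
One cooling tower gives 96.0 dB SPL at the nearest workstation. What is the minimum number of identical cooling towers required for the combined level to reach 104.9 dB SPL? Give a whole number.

The shortfall is 104.9 − 96.0 = 8.9 dB, and N units add 10·log₁₀ N, so need 10·log₁₀ N ≥ 8.9.
N ≥ 10^(8.9/10) = 7.762, so N = 8.

8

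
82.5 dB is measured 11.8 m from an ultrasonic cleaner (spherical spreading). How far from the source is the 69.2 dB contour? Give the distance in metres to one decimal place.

The 13.3 dB drop corresponds to a distance ratio of 10^(13.3/20) for a point source.
r₂ = 11.8·10^((82.5−69.2)/20) = 11.8·10^(13.3/20) = 54.56 m.

54.6 m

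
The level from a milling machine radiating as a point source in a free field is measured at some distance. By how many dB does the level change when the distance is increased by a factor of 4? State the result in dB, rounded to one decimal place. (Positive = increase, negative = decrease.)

-12.0 dB

A point source loses 6 dB per doubling of distance; generally ΔL = −20·log₁₀(r₂/r₁).
ΔL = −20·log₁₀(4) = -12.04 dB.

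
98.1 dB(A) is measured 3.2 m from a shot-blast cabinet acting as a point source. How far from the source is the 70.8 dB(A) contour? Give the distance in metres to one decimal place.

74.2 m

Point-source spreading drops the level by 20·log₁₀(r₂/r₁); inverting, r₂/r₁ = 10^(ΔL/20).
r₂ = 3.2·10^((98.1−70.8)/20) = 3.2·10^(27.3/20) = 74.16 m.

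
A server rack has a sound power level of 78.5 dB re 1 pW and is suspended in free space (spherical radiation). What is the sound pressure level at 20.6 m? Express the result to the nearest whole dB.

41 dB

The power spreads over a sphere of area 4π·r², so L_p = L_w − 10·log₁₀(4π·r²).
4π·r² = 5333 m², 10·log₁₀ of that is 37.269 dB.
L_p = 78.5 − 37.269 = 41.23 dB.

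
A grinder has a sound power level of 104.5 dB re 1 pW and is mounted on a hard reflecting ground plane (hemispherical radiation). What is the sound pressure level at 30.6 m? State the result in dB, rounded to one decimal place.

66.8 dB

The power spreads over a hemisphere of area 2π·r², so L_p = L_w − 10·log₁₀(2π·r²).
2π·r² = 5883 m², 10·log₁₀ of that is 37.696 dB.
L_p = 104.5 − 37.696 = 66.80 dB.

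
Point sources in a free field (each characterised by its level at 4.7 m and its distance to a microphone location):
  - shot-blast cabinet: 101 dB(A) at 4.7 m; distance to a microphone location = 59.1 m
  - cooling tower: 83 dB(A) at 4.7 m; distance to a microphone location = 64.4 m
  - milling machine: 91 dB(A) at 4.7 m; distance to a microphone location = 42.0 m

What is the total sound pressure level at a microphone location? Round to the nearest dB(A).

80 dB(A)

Propagate each source to the receiver with L = L_ref − 20·log₁₀(r/r_ref), then add intensities.
shot-blast cabinet: 101 − 20·log₁₀(59.1/4.7) = 101 − 21.99 = 79.01 dB(A).
cooling tower: 83 − 20·log₁₀(64.4/4.7) = 83 − 22.74 = 60.26 dB(A).
milling machine: 91 − 20·log₁₀(42.0/4.7) = 91 − 19.02 = 71.98 dB(A).
Σ 10^(L/10) = 9.645e+07 → L_total = 10·log₁₀(9.645e+07) = 79.84 dB(A).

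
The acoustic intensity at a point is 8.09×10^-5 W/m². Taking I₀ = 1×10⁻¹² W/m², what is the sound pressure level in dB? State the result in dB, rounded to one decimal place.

79.1 dB

I/I₀ = 8.09×10^-5/10⁻¹² = 8.09×10^7, and L = 10·log₁₀(I/I₀).
L = 10·(0.9079 + 7) = 79.08 dB.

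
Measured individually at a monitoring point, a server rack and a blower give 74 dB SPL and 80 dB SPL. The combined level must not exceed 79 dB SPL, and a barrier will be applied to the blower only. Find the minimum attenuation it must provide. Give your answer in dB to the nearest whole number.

Fixed contribution from the other source: Σ 10^(L/10) = 10^(74/10) = 2.512e+07 (74.00 dB SPL).
To meet 79 dB SPL overall, the treated blower may contribute at most 10^(79/10) − 2.512e+07 = 5.431e+07, i.e. 77.35 dB SPL.
Required insertion loss = 80 − 77.35 = 2.65 dB.

3 dB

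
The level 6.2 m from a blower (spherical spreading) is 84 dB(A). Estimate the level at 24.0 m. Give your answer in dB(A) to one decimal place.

Point-source attenuation: ΔL = 20·log₁₀(r₂/r₁) = 20·log₁₀(24.0/6.2) = 11.756 dB.
L₂ = 84 − 20·log₁₀(24.0/6.2) = 84 − 11.756 = 72.24 dB(A).

72.2 dB(A)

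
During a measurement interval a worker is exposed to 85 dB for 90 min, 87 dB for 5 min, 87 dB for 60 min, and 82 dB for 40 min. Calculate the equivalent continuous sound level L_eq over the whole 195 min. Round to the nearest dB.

L_eq = 10·log₁₀[(1/T)·Σ tᵢ·10^(Lᵢ/10)] with T = 195 min.
Σ tᵢ·10^(Lᵢ/10) = 90·10^(85/10) + 5·10^(87/10) + 60·10^(87/10) + 40·10^(82/10) = 6.738e+10.
L_eq = 10·log₁₀(6.738e+10/195) = 85.38 dB.

85 dB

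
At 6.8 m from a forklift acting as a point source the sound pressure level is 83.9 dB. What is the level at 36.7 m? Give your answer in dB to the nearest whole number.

For a point source, L₂ = L₁ − 20·log₁₀(r₂/r₁).
L₂ = 83.9 − 20·log₁₀(36.7/6.8) = 83.9 − 14.643 = 69.26 dB.

69 dB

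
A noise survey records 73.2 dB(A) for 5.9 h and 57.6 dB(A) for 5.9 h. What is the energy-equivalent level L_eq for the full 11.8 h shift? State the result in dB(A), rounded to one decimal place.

70.3 dB(A)

Weight each interval's intensity by its duration and average over T = 11.8 h:
Σ tᵢ·10^(Lᵢ/10) = 5.9·10^(73.2/10) + 5.9·10^(57.6/10) = 1.267e+08.
L_eq = 10·log₁₀(1.267e+08/11.8) = 70.31 dB(A).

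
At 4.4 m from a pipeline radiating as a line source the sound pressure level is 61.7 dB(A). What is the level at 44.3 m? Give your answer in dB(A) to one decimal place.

For a line source, L₂ = L₁ − 10·log₁₀(r₂/r₁).
L₂ = 61.7 − 10·log₁₀(44.3/4.4) = 61.7 − 10.030 = 51.67 dB(A).

51.7 dB(A)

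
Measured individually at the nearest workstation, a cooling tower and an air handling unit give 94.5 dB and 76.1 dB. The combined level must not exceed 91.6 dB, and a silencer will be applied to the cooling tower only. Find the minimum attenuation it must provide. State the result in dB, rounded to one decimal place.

3.0 dB

Everything except the cooling tower sums to 10^(76.1/10) = 4.074e+07 in linear terms, 76.10 dB.
The limit corresponds to 10^(91.6/10) = 1.445e+09; subtracting the fixed part leaves 1.405e+09 for the cooling tower, i.e. 91.48 dB.
So the cooling tower must be reduced from 94.5 to 91.48 dB: IL = 3.02 dB.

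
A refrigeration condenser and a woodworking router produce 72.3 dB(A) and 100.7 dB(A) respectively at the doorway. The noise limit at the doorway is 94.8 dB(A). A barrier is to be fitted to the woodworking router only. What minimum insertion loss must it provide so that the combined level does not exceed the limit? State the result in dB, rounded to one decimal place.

5.9 dB

The untreated sources together contribute 10^(72.3/10) = 1.698e+07, i.e. 72.30 dB(A).
To meet 94.8 dB(A) overall, the treated woodworking router may contribute at most 10^(94.8/10) − 1.698e+07 = 3.003e+09, i.e. 94.78 dB(A).
So the woodworking router must be reduced from 100.7 to 94.78 dB(A): IL = 5.92 dB.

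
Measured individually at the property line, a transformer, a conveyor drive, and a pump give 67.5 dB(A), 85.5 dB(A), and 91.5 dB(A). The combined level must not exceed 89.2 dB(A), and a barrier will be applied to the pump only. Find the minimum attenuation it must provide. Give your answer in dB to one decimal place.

4.8 dB

Everything except the pump sums to 10^(67.5/10) + 10^(85.5/10) = 3.604e+08 in linear terms, 85.57 dB(A).
The limit corresponds to 10^(89.2/10) = 8.318e+08; subtracting the fixed part leaves 4.713e+08 for the pump, i.e. 86.73 dB(A).
Required insertion loss = 91.5 − 86.73 = 4.77 dB.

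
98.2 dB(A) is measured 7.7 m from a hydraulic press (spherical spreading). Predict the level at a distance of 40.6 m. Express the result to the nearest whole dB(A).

Point-source attenuation: ΔL = 20·log₁₀(r₂/r₁) = 20·log₁₀(40.6/7.7) = 14.441 dB.
L₂ = 98.2 − 20·log₁₀(40.6/7.7) = 98.2 − 14.441 = 83.76 dB(A).

84 dB(A)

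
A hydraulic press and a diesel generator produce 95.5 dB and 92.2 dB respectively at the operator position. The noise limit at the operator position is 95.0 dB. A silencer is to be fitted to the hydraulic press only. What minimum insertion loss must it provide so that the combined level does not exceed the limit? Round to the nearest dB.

4 dB

Everything except the hydraulic press sums to 10^(92.2/10) = 1.660e+09 in linear terms, 92.20 dB.
The limit corresponds to 10^(95.0/10) = 3.162e+09; subtracting the fixed part leaves 1.503e+09 for the hydraulic press, i.e. 91.77 dB.
So the hydraulic press must be reduced from 95.5 to 91.77 dB: IL = 3.73 dB.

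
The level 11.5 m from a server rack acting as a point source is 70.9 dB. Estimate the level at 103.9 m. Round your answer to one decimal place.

For a point source, L₂ = L₁ − 20·log₁₀(r₂/r₁).
L₂ = 70.9 − 20·log₁₀(103.9/11.5) = 70.9 − 19.118 = 51.78 dB.

51.8 dB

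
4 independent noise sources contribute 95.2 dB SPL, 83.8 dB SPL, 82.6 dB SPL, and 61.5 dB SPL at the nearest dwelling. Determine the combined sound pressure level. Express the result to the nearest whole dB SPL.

96 dB SPL

Incoherent sources combine by intensity addition: L_total = 10·log₁₀(Σ 10^(L_i/10)).
Σ 10^(L/10) = 10^(95.2/10) + 10^(83.8/10) + 10^(82.6/10) + 10^(61.5/10) = 3.735e+09.
L_total = 10·log₁₀(3.735e+09) = 95.72 dB SPL.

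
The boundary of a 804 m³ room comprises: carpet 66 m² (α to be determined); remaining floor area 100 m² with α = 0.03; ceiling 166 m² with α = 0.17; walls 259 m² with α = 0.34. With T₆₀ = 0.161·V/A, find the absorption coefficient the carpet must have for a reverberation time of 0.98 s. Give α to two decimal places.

Required total absorption A = 0.161·804/0.98 = 132.09 m².
Absorption from the other surfaces = 100·0.03 + 166·0.17 + 259·0.34 = 119.28 m², so the carpet must supply 12.81 m² over 66 m².
α = 12.81/66 = 0.194.

0.19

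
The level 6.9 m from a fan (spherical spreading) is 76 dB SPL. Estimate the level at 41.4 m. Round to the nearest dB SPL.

For a point source, L₂ = L₁ − 20·log₁₀(r₂/r₁).
L₂ = 76 − 20·log₁₀(41.4/6.9) = 76 − 15.563 = 60.44 dB SPL.

60 dB SPL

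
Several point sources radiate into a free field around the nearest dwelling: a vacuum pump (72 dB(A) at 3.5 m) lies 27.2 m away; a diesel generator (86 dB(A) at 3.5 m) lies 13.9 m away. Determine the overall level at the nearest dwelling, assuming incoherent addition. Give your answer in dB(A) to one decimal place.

74.1 dB(A)

Propagate each source to the receiver with L = L_ref − 20·log₁₀(r/r_ref), then add intensities.
vacuum pump: 72 − 20·log₁₀(27.2/3.5) = 72 − 17.81 = 54.19 dB(A).
diesel generator: 86 − 20·log₁₀(13.9/3.5) = 86 − 11.98 = 74.02 dB(A).
Σ 10^(L/10) = 2.550e+07 → L_total = 10·log₁₀(2.550e+07) = 74.07 dB(A).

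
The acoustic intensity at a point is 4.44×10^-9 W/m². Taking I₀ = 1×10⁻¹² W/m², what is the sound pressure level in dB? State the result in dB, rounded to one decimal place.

L = 10·log₁₀(I/I₀) = 10·log₁₀(4.44×10^-9/10⁻¹²) = 10·log₁₀(4.44×10^3).
L = 10·(0.6474 + 3) = 36.47 dB.

36.5 dB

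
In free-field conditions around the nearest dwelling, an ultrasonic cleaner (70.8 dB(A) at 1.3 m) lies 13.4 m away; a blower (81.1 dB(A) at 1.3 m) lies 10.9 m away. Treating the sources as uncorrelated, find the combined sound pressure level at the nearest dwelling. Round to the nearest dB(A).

63 dB(A)

Propagate each source to the receiver with L = L_ref − 20·log₁₀(r/r_ref), then add intensities.
ultrasonic cleaner: 70.8 − 20·log₁₀(13.4/1.3) = 70.8 − 20.26 = 50.54 dB(A).
blower: 81.1 − 20·log₁₀(10.9/1.3) = 81.1 − 18.47 = 62.63 dB(A).
Σ 10^(L/10) = 1.946e+06 → L_total = 10·log₁₀(1.946e+06) = 62.89 dB(A).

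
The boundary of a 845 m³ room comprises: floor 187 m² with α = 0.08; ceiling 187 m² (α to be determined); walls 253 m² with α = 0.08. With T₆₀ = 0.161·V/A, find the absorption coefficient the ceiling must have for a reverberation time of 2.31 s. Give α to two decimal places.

Required total absorption A = 0.161·845/2.31 = 58.89 m².
Absorption from the other surfaces = 187·0.08 + 253·0.08 = 35.20 m², so the ceiling must supply 23.69 m² over 187 m².
α = 23.69/187 = 0.127.

0.13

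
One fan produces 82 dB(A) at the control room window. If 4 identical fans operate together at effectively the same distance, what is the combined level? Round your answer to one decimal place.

88.0 dB(A)

L_total = L₁ + 10·log₁₀ N for N identical incoherent sources.
L_total = 82 + 10·log₁₀(4) = 82 + 6.021 = 88.02 dB(A).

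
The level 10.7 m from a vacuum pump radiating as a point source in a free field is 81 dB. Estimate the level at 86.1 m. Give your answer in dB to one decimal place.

Spherical spreading from a point source gives a 20·log₁₀(r₂/r₁) drop.
L₂ = 81 − 20·log₁₀(86.1/10.7) = 81 − 18.112 = 62.89 dB.

62.9 dB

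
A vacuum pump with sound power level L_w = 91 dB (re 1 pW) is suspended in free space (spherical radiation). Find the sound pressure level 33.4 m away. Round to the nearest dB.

L_p = L_w − 10·log₁₀(4π·r²) with r = 33.4 m.
4π·r² = 1.402e+04 m², 10·log₁₀ of that is 41.467 dB.
L_p = 91 − 41.467 = 49.53 dB.

50 dB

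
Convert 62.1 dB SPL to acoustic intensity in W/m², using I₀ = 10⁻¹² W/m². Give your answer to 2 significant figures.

I = I₀·10^(L/10) = 10⁻¹² × 10^(62.1/10) = 10^(-5.790).

1.6e-06 W/m²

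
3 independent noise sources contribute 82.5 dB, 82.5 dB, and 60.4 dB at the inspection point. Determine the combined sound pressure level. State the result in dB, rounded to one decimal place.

For uncorrelated sources the intensities add, so convert each level to linear form, sum, and take 10·log₁₀ of the total.
Σ 10^(L/10) = 10^(82.5/10) + 10^(82.5/10) + 10^(60.4/10) = 3.568e+08.
L_total = 10·log₁₀(3.568e+08) = 85.52 dB.

85.5 dB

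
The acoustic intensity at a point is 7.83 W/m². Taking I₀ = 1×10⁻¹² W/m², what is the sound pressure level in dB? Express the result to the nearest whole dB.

L = 10·log₁₀(I/I₀) = 10·log₁₀(7.83/10⁻¹²) = 10·log₁₀(7.83×10^12).
L = 10·(0.8938 + 12) = 128.94 dB.

129 dB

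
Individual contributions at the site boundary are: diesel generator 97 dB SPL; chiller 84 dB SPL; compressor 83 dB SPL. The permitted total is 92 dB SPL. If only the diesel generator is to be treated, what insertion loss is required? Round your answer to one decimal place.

The untreated sources together contribute 10^(84/10) + 10^(83/10) = 4.507e+08, i.e. 86.54 dB SPL.
The limit corresponds to 10^(92/10) = 1.585e+09; subtracting the fixed part leaves 1.134e+09 for the diesel generator, i.e. 90.55 dB SPL.
Required insertion loss = 97 − 90.55 = 6.45 dB.

6.5 dB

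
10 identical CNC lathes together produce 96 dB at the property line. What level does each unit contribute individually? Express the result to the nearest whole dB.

86 dB

10 equal contributions raise the level by 10·log₁₀ 10 = 10.000 dB, so each unit alone gives 96 − 10.000.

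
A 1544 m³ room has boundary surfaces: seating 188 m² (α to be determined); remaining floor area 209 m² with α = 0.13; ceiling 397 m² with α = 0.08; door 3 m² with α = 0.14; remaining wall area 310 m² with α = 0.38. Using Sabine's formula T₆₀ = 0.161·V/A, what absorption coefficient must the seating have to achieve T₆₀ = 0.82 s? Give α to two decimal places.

0.67

From T₆₀ = 0.161·V/A, the target T₆₀ = 0.82 s needs A = 0.161·1544/0.82 = 303.15 m².
Absorption from the other surfaces = 209·0.13 + 397·0.08 + 3·0.14 + 310·0.38 = 177.15 m², so the seating must supply 126.00 m² over 188 m².
α = 126.00/188 = 0.670.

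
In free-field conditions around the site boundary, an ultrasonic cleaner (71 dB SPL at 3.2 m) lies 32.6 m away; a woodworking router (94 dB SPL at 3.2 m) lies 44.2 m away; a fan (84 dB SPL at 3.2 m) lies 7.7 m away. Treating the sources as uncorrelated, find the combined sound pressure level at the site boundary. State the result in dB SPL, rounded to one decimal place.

77.5 dB SPL

First find each source's level at the receiver (point-source: −20·log₁₀(r/r_ref)), then combine on an intensity basis.
ultrasonic cleaner: 71 − 20·log₁₀(32.6/3.2) = 71 − 20.16 = 50.84 dB SPL.
woodworking router: 94 − 20·log₁₀(44.2/3.2) = 94 − 22.81 = 71.19 dB SPL.
fan: 84 − 20·log₁₀(7.7/3.2) = 84 − 7.63 = 76.37 dB SPL.
Σ 10^(L/10) = 5.667e+07 → L_total = 10·log₁₀(5.667e+07) = 77.53 dB SPL.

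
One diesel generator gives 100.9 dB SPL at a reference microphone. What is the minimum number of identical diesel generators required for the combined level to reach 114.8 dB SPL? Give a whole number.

25

Need L₁ + 10·log₁₀ N ≥ 114.8, i.e. log₁₀ N ≥ 1.39.
N ≥ 10^(13.9/10) = 24.547, so N = 25.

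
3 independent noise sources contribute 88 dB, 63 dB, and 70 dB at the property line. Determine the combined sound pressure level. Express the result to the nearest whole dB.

For uncorrelated sources the intensities add, so convert each level to linear form, sum, and take 10·log₁₀ of the total.
Σ 10^(L/10) = 10^(88/10) + 10^(63/10) + 10^(70/10) = 6.430e+08.
L_total = 10·log₁₀(6.430e+08) = 88.08 dB.

88 dB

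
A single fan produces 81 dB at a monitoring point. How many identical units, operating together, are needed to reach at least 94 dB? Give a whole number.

Need L₁ + 10·log₁₀ N ≥ 94, i.e. log₁₀ N ≥ 1.30.
N ≥ 10^(13.0/10) = 19.953, so N = 20.

20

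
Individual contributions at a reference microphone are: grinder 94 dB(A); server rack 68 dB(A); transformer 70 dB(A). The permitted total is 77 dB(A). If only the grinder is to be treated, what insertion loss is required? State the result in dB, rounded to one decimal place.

18.7 dB

The untreated sources together contribute 10^(68/10) + 10^(70/10) = 1.631e+07, i.e. 72.12 dB(A).
To meet 77 dB(A) overall, the treated grinder may contribute at most 10^(77/10) − 1.631e+07 = 3.381e+07, i.e. 75.29 dB(A).
Required insertion loss = 94 − 75.29 = 18.71 dB.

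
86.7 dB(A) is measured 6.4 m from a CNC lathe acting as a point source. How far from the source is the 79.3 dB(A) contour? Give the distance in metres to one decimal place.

The 7.4 dB drop corresponds to a distance ratio of 10^(7.4/20) for a point source.
r₂ = 6.4·10^((86.7−79.3)/20) = 6.4·10^(7.4/20) = 15.00 m.

15.0 m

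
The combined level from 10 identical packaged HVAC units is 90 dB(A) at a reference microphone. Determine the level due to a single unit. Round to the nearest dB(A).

Dividing the total intensity by 10 lowers the level by 10·log₁₀ 10 = 10.000 dB: L₁ = 90 − 10.000.

80 dB(A)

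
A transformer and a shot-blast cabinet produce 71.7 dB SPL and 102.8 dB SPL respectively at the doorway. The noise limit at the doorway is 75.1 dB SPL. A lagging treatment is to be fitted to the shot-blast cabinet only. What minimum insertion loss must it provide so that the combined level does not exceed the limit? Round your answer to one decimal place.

30.4 dB

Everything except the shot-blast cabinet sums to 10^(71.7/10) = 1.479e+07 in linear terms, 71.70 dB SPL.
To meet 75.1 dB SPL overall, the treated shot-blast cabinet may contribute at most 10^(75.1/10) − 1.479e+07 = 1.757e+07, i.e. 72.45 dB SPL.
Required insertion loss = 102.8 − 72.45 = 30.35 dB.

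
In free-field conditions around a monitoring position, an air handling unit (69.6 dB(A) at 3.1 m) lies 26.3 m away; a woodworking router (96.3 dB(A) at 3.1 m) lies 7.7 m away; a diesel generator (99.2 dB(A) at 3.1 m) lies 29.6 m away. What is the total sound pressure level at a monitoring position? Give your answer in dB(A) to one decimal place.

88.9 dB(A)

First find each source's level at the receiver (point-source: −20·log₁₀(r/r_ref)), then combine on an intensity basis.
air handling unit: 69.6 − 20·log₁₀(26.3/3.1) = 69.6 − 18.57 = 51.03 dB(A).
woodworking router: 96.3 − 20·log₁₀(7.7/3.1) = 96.3 − 7.90 = 88.40 dB(A).
diesel generator: 99.2 − 20·log₁₀(29.6/3.1) = 99.2 − 19.60 = 79.60 dB(A).
Σ 10^(L/10) = 7.828e+08 → L_total = 10·log₁₀(7.828e+08) = 88.94 dB(A).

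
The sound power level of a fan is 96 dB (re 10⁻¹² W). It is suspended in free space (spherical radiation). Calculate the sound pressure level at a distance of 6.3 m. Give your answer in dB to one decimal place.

69.0 dB

Free-field spherical radiation: L_p = L_w − 10·log₁₀(4π·r²), r = 6.3 m.
4π·r² = 498.8 m², 10·log₁₀ of that is 26.979 dB.
L_p = 96 − 26.979 = 69.02 dB.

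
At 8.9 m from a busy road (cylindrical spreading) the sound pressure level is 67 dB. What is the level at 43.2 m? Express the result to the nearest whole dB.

60 dB

Cylindrical spreading from a line source gives a 10·log₁₀(r₂/r₁) drop.
L₂ = 67 − 10·log₁₀(43.2/8.9) = 67 − 6.861 = 60.14 dB.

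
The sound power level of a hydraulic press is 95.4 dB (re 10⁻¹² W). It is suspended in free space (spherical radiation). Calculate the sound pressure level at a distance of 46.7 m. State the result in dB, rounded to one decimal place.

L_p = L_w − 10·log₁₀(4π·r²) with r = 46.7 m.
4π·r² = 2.741e+04 m², 10·log₁₀ of that is 44.378 dB.
L_p = 95.4 − 44.378 = 51.02 dB.

51.0 dB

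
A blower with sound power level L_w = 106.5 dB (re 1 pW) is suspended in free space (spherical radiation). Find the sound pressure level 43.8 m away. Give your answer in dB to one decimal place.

Free-field spherical radiation: L_p = L_w − 10·log₁₀(4π·r²), r = 43.8 m.
4π·r² = 2.411e+04 m², 10·log₁₀ of that is 43.822 dB.
L_p = 106.5 − 43.822 = 62.68 dB.

62.7 dB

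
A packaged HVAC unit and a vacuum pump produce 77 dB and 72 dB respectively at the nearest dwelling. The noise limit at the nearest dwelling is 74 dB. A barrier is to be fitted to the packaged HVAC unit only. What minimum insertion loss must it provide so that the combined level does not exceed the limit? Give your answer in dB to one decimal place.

7.3 dB

Fixed contribution from the other source: Σ 10^(L/10) = 10^(72/10) = 1.585e+07 (72.00 dB).
To meet 74 dB overall, the treated packaged HVAC unit may contribute at most 10^(74/10) − 1.585e+07 = 9.270e+06, i.e. 69.67 dB.
So the packaged HVAC unit must be reduced from 77 to 69.67 dB: IL = 7.33 dB.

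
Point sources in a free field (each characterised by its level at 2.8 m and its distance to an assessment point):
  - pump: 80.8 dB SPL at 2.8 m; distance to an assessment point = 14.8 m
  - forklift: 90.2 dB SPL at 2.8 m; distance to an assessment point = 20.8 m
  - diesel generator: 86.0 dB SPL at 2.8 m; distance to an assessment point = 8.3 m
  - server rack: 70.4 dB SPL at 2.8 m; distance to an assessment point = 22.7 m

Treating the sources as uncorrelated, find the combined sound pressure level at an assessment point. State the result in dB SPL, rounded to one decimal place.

78.4 dB SPL

Propagate each source to the receiver with L = L_ref − 20·log₁₀(r/r_ref), then add intensities.
pump: 80.8 − 20·log₁₀(14.8/2.8) = 80.8 − 14.46 = 66.34 dB SPL.
forklift: 90.2 − 20·log₁₀(20.8/2.8) = 90.2 − 17.42 = 72.78 dB SPL.
diesel generator: 86.0 − 20·log₁₀(8.3/2.8) = 86.0 − 9.44 = 76.56 dB SPL.
server rack: 70.4 − 20·log₁₀(22.7/2.8) = 70.4 − 18.18 = 52.22 dB SPL.
Σ 10^(L/10) = 6.875e+07 → L_total = 10·log₁₀(6.875e+07) = 78.37 dB SPL.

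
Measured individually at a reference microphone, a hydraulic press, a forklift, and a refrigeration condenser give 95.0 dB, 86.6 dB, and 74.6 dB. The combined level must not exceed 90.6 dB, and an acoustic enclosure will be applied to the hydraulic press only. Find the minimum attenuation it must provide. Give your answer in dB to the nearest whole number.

Everything except the hydraulic press sums to 10^(86.6/10) + 10^(74.6/10) = 4.859e+08 in linear terms, 86.87 dB.
The limit corresponds to 10^(90.6/10) = 1.148e+09; subtracting the fixed part leaves 6.622e+08 for the hydraulic press, i.e. 88.21 dB.
Required insertion loss = 95.0 − 88.21 = 6.79 dB.

7 dB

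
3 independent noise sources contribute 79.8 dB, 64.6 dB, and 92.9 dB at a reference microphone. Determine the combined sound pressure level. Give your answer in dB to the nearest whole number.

For uncorrelated sources the intensities add, so convert each level to linear form, sum, and take 10·log₁₀ of the total.
Σ 10^(L/10) = 10^(79.8/10) + 10^(64.6/10) + 10^(92.9/10) = 2.048e+09.
L_total = 10·log₁₀(2.048e+09) = 93.11 dB.

93 dB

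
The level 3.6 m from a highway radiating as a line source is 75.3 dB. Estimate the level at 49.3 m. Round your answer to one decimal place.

Line-source attenuation: ΔL = 10·log₁₀(r₂/r₁) = 10·log₁₀(49.3/3.6) = 11.365 dB.
L₂ = 75.3 − 10·log₁₀(49.3/3.6) = 75.3 − 11.365 = 63.93 dB.

63.9 dB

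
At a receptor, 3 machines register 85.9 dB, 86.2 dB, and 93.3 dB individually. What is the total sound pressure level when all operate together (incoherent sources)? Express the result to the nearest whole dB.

95 dB

Incoherent sources combine by intensity addition: L_total = 10·log₁₀(Σ 10^(L_i/10)).
Σ 10^(L/10) = 10^(85.9/10) + 10^(86.2/10) + 10^(93.3/10) = 2.944e+09.
L_total = 10·log₁₀(2.944e+09) = 94.69 dB.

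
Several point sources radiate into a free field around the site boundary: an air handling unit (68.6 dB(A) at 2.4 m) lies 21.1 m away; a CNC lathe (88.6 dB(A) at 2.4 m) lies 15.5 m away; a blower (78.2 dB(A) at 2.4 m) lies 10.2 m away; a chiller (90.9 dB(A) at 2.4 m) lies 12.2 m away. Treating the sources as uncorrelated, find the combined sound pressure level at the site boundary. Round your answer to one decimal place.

78.4 dB(A)

Apply inverse-square spreading to bring every level to the receiver, then sum 10^(L/10).
air handling unit: 68.6 − 20·log₁₀(21.1/2.4) = 68.6 − 18.88 = 49.72 dB(A).
CNC lathe: 88.6 − 20·log₁₀(15.5/2.4) = 88.6 − 16.20 = 72.40 dB(A).
blower: 78.2 − 20·log₁₀(10.2/2.4) = 78.2 − 12.57 = 65.63 dB(A).
chiller: 90.9 − 20·log₁₀(12.2/2.4) = 90.9 − 14.12 = 76.78 dB(A).
Σ 10^(L/10) = 6.873e+07 → L_total = 10·log₁₀(6.873e+07) = 78.37 dB(A).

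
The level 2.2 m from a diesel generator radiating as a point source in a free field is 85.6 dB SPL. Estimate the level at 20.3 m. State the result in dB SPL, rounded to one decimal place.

Spherical spreading from a point source gives a 20·log₁₀(r₂/r₁) drop.
L₂ = 85.6 − 20·log₁₀(20.3/2.2) = 85.6 − 19.301 = 66.30 dB SPL.

66.3 dB SPL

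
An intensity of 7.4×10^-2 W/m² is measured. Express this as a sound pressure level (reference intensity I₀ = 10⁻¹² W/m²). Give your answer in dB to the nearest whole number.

109 dB

Dividing by I₀ shifts the exponent by 12: I/I₀ = 7.4×10^10.
L = 10·(0.8692 + 10) = 108.69 dB.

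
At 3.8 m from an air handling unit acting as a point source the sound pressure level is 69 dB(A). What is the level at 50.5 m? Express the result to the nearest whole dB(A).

Point-source attenuation: ΔL = 20·log₁₀(r₂/r₁) = 20·log₁₀(50.5/3.8) = 22.470 dB.
L₂ = 69 − 20·log₁₀(50.5/3.8) = 69 − 22.470 = 46.53 dB(A).

47 dB(A)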